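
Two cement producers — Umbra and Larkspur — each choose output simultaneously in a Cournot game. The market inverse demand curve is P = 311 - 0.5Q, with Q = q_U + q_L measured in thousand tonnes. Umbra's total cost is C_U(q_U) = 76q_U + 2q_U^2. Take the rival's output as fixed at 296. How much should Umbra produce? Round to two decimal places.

With the rival's output fixed at 296, Umbra's profit is π_U = (311 - (1/2)·296 - (1/2)q_U)q_U - (76q_U + 2q_U²) = (163 - (1/2)q_U)q_U - (76q_U + 2q_U²).
∂π_U/∂q_U = 87 - 5q_U = 0, so q_U = 87/5.

17.40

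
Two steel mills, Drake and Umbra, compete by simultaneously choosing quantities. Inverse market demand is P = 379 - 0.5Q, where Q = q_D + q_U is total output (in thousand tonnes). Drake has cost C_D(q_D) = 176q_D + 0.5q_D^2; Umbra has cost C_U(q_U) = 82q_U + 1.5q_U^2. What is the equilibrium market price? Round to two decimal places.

Drake's profit: π_D = (379 - 0.5Q)q_D - (176q_D + (1/2)q_D²). Setting ∂π_D/∂q_D = 0: 203 - 2q_D - (1/2)(q_U) = 0.
Umbra's profit: π_U = (379 - 0.5Q)q_U - (82q_U + (3/2)q_U²). Setting ∂π_U/∂q_U = 0: 297 - 4q_U - (1/2)(q_D) = 0.
Rearranging gives the reaction functions q_D = (203 - (1/2)q_U)/2 and q_U = (297 - (1/2)q_D)/4.
Substituting one into the other gives q_D = 85.6129 and q_U = 1970/31.
Total output Q = 149.1613, so price P = 379 - (1/2)·149.1613 = 304.4194.

304.42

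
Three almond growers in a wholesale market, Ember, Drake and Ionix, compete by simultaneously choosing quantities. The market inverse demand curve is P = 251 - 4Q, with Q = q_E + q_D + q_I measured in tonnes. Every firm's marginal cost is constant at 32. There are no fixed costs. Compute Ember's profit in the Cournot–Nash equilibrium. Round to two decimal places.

Each firm earns π_i = (251 - 4Q)q_i - 32q_i.
Setting ∂π_i/∂q_i = 0 with rivals' quantities fixed: 219 - 8q_i - 4·Σ_{j≠i} q_j = 0.
With identical firms every q_j equals q_i, so Σ_{j≠i} q_j = 2q_i and 219 = 16q_i, giving q_i = 219/16.
Price P = 251 - 4·(657/16) = 347/4.
Ember's profit: (347/4 - 32)·(219/16) = 749.3906.

749.39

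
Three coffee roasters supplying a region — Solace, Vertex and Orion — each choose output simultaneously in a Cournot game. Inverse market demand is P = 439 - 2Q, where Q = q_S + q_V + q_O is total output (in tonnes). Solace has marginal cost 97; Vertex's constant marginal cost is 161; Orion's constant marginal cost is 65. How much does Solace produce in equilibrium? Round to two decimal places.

Solace's profit: π_S = (439 - 2Q)q_S - (97q_S). Setting ∂π_S/∂q_S = 0: 342 - 4q_S - 2(q_V + q_O) = 0.
Vertex's profit: π_V = (439 - 2Q)q_V - (161q_V). Setting ∂π_V/∂q_V = 0: 278 - 4q_V - 2(q_S + q_O) = 0.
Orion's first-order condition: 374 - 4q_O - 2(q_S + q_V) = 0.
Adding the 3 first-order conditions: 994 − 8Q = 0, so Q = 497/4.
Back-substituting: q_S = (342 − 497/2)/2 = 187/4, q_V = (278 − 497/2)/2 = 59/4, q_O = (374 − 497/2)/2 = 251/4.

46.75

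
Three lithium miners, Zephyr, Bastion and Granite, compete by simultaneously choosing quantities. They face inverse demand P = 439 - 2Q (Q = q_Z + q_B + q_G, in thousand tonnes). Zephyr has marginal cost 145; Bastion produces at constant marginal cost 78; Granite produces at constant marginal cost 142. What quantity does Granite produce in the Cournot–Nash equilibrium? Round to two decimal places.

Zephyr's profit: π_Z = (439 - 2Q)q_Z - (145q_Z). Setting ∂π_Z/∂q_Z = 0: 294 - 4q_Z - 2(q_B + q_G) = 0.
Bastion's profit: π_B = (439 - 2Q)q_B - (78q_B). Setting ∂π_B/∂q_B = 0: 361 - 4q_B - 2(q_Z + q_G) = 0.
Granite's profit: π_G = (439 - 2Q)q_G - (142q_G). Setting ∂π_G/∂q_G = 0: 297 - 4q_G - 2(q_Z + q_B) = 0.
Summing all 3 equations gives 952 − 8Q = 0, hence Q = 119.
Back-substituting: q_Z = (294 − 238)/2 = 28, q_B = (361 − 238)/2 = 123/2, q_G = (297 − 238)/2 = 59/2.

29.50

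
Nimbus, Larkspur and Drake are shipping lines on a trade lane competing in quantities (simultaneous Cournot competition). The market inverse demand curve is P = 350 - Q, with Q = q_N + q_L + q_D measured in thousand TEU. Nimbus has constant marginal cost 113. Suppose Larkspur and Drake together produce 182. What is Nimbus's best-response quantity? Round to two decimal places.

27.50

With rivals' combined output fixed at 182, Nimbus's profit is π_N = (350 - 182 - q_N)q_N - (113q_N) = (168 - q_N)q_N - (113q_N).
∂π_N/∂q_N = 55 - 2q_N = 0, so q_N = 55/2.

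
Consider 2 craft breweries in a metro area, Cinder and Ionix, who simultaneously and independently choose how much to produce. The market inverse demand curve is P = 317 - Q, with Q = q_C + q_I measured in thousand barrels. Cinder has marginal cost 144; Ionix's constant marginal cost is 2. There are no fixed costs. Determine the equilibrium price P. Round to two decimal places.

Cinder's profit: π_C = (317 - Q)q_C - (144q_C). Setting ∂π_C/∂q_C = 0: 173 - 2q_C - (q_I) = 0.
Ionix's profit: π_I = (317 - Q)q_I - (2q_I). Setting ∂π_I/∂q_I = 0: 315 - 2q_I - (q_C) = 0.
Best responses: q_C = (173 - q_I)/2, q_I = (315 - q_C)/2.
Solving the pair: q_C = 31/3, q_I = 457/3.
Total output Q = 488/3, so price P = 317 - 488/3 = 463/3.

154.33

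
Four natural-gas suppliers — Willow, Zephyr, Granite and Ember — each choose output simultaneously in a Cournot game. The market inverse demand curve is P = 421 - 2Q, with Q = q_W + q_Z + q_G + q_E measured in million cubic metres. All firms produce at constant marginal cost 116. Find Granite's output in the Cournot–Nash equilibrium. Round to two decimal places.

A representative firm's profit is π_i = q_i(421 - 2Q) - 116q_i.
First-order condition (treating rivals' output as given): 305 - 4q_i - 2·Σ_{j≠i} q_j = 0.
By symmetry each firm produces the same amount; substituting Σ_{j≠i} q_j = 3q_i yields q_i = 305/10 = 61/2.

30.50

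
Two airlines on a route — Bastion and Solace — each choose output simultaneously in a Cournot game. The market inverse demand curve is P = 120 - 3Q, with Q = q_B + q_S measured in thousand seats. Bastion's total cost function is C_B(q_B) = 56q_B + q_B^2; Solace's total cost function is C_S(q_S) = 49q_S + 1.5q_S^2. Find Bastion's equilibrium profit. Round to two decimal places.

132.80

Bastion's profit: π_B = (120 - 3Q)q_B - (56q_B + q_B²). Setting ∂π_B/∂q_B = 0: 64 - 8q_B - 3(q_S) = 0.
Solace's first-order condition: 71 - 9q_S - 3(q_B) = 0.
Best responses: q_B = (64 - 3q_S)/8, q_S = (71 - 3q_B)/9.
Solving the pair: q_B = 121/21, q_S = 376/63.
Price P = 120 - 3·(739/63) = 1781/21.
Bastion's profit: (1781/21)·(121/21) - 56·(121/21) - (121/21)² = 132.7982.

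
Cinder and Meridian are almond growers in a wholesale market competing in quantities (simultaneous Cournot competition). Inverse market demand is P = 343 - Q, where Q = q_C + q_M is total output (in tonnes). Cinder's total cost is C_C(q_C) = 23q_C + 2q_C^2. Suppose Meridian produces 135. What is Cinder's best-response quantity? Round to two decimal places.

With the rival's output fixed at 135, Cinder's profit is π_C = (343 - 135 - q_C)q_C - (23q_C + 2q_C²) = (208 - q_C)q_C - (23q_C + 2q_C²).
∂π_C/∂q_C = 185 - 6q_C = 0, so q_C = 185/6.

30.83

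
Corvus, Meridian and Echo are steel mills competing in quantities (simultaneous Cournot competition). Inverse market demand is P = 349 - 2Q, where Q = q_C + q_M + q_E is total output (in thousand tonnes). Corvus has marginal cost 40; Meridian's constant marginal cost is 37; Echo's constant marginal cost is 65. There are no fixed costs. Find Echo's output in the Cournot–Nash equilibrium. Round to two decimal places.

28.88

Corvus's profit: π_C = (349 - 2Q)q_C - (40q_C). Setting ∂π_C/∂q_C = 0: 309 - 4q_C - 2(q_M + q_E) = 0.
Meridian's profit: π_M = (349 - 2Q)q_M - (37q_M). Setting ∂π_M/∂q_M = 0: 312 - 4q_M - 2(q_C + q_E) = 0.
Echo's profit: π_E = (349 - 2Q)q_E - (65q_E). Setting ∂π_E/∂q_E = 0: 284 - 4q_E - 2(q_C + q_M) = 0.
Adding the 3 conditions: 905 − 4Q − 4Q = 0, i.e. Q = 905/8.
Back-substituting: q_C = (309 − 905/4)/2 = 331/8, q_M = (312 − 905/4)/2 = 343/8, q_E = (284 − 905/4)/2 = 231/8.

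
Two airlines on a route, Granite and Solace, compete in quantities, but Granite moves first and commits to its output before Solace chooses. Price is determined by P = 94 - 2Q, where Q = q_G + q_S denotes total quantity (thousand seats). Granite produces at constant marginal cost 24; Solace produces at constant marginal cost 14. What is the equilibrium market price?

39

The follower Solace best-responds to any q_G: π_S = (94 - 2Q)q_S - 14q_S.
Setting the follower's marginal profit to zero, 80 - 2q_G - 4q_S = 0, i.e. q_S = (80 - 2q_G)/4.
The leader anticipates this reaction. Substituting into P = 94 - 2Q gives P = 54 - q_G, so π_G = (54 - q_G)q_G - 24q_G.
Maximising: ∂π_G/∂q_G = 30 - 2q_G = 0, giving q_G = 15.
Then q_S = (80 - 2·15)/4 = 25/2.
Total output Q = 55/2, so price P = 94 - 2·(55/2) = 39.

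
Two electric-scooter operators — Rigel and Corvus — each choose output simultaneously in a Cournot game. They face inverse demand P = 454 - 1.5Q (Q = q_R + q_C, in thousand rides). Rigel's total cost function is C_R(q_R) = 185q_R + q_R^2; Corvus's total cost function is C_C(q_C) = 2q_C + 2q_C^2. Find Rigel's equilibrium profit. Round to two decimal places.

Rigel's profit: π_R = (454 - 1.5Q)q_R - (185q_R + q_R²). Setting ∂π_R/∂q_R = 0: 269 - 5q_R - (3/2)(q_C) = 0.
Corvus's first-order condition: 452 - 7q_C - (3/2)(q_R) = 0.
Rearranging gives the reaction functions q_R = (269 - (3/2)q_C)/5 and q_C = (452 - (3/2)q_R)/7.
Substituting one into the other gives q_R = 36.7939 and q_C = 56.6870.
Price P = 454 - (3/2)·93.4809 = 313.7786.
Rigel's profit: 313.7786·36.7939 - 185·36.7939 - 36.7939² = 3384.4764.

3384.48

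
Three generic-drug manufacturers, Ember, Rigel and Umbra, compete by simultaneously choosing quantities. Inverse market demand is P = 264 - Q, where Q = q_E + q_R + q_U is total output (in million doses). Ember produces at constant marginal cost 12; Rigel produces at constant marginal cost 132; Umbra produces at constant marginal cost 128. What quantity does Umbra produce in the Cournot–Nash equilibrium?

Ember's profit: π_E = (264 - Q)q_E - (12q_E). Setting ∂π_E/∂q_E = 0: 252 - 2q_E - (q_R + q_U) = 0.
Rigel's first-order condition: 132 - 2q_R - (q_E + q_U) = 0.
Umbra's profit: π_U = (264 - Q)q_U - (128q_U). Setting ∂π_U/∂q_U = 0: 136 - 2q_U - (q_E + q_R) = 0.
Adding the 3 first-order conditions: 520 − 4Q = 0, so Q = 130.
Back-substituting: q_E = (252 − 130) = 122, q_R = (132 − 130) = 2, q_U = (136 − 130) = 6.

6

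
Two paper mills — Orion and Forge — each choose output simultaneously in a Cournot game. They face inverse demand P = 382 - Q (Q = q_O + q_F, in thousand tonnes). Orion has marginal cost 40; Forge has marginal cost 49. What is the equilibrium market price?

Orion's profit: π_O = (382 - Q)q_O - (40q_O). Setting ∂π_O/∂q_O = 0: 342 - 2q_O - (q_F) = 0.
Forge's profit: π_F = (382 - Q)q_F - (49q_F). Setting ∂π_F/∂q_F = 0: 333 - 2q_F - (q_O) = 0.
So q_O = (342 - q_F)/2 and q_F = (333 - q_O)/2.
Substituting one into the other gives q_O = 117 and q_F = 108.
Total output Q = 225, so price P = 382 - 225 = 157.

157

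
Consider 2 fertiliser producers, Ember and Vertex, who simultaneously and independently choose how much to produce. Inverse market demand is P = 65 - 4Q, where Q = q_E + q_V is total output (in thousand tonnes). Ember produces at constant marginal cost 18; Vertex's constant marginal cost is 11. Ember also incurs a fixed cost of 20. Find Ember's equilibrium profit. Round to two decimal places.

24.44

Ember's profit: π_E = (65 - 4Q)q_E - (18q_E). Setting ∂π_E/∂q_E = 0: 47 - 8q_E - 4(q_V) = 0.
Vertex's first-order condition: 54 - 8q_V - 4(q_E) = 0.
Rearranging gives the reaction functions q_E = (47 - 4q_V)/8 and q_V = (54 - 4q_E)/8.
Solving the pair: q_E = 10/3, q_V = 61/12.
Price P = 65 - 4·(101/12) = 94/3.
Ember's profit: (94/3 - 18)·(10/3) - 20 = 220/9.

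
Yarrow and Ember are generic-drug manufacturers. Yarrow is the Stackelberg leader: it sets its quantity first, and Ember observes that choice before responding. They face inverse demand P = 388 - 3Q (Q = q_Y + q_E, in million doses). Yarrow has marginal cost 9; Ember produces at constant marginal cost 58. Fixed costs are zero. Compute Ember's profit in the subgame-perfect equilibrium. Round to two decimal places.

Solve by backward induction. Given q_Y, the follower Ember maximises π_E = (388 - 3q_Y - 3q_E)q_E - 58q_E.
Setting the follower's marginal profit to zero, 330 - 3q_Y - 6q_E = 0, i.e. q_E = (330 - 3q_Y)/6.
The leader anticipates this reaction. Substituting into P = 388 - 3Q gives P = 223 - (3/2)q_Y, so π_Y = (223 - (3/2)q_Y)q_Y - 9q_Y.
The leader's first-order condition 214 - 3q_Y = 0 yields q_Y = 214/3.
Then q_E = (330 - 3·(214/3))/6 = 58/3.
Price P = 388 - 3·(272/3) = 116.
Ember's profit: (116 - 58)·(58/3) = 1121.3333.

1121.33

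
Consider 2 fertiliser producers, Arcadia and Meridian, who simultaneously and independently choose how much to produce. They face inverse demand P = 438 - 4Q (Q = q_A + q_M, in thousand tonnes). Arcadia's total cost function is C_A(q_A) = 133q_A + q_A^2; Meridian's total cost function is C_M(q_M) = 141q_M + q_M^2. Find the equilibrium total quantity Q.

43

Arcadia's profit: π_A = (438 - 4Q)q_A - (133q_A + q_A²). Setting ∂π_A/∂q_A = 0: 305 - 10q_A - 4(q_M) = 0.
Meridian's profit: π_M = (438 - 4Q)q_M - (141q_M + q_M²). Setting ∂π_M/∂q_M = 0: 297 - 10q_M - 4(q_A) = 0.
Best responses: q_A = (305 - 4q_M)/10, q_M = (297 - 4q_A)/10.
Solving the pair: q_A = 133/6, q_M = 125/6.
Total output Q = 133/6 + 125/6 = 43.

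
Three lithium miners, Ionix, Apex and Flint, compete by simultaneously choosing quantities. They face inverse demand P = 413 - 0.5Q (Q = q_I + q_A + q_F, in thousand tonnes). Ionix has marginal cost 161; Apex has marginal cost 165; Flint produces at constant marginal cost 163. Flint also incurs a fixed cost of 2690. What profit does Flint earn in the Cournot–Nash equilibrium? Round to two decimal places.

Ionix's profit: π_I = (413 - 0.5Q)q_I - (161q_I). Setting ∂π_I/∂q_I = 0: 252 - q_I - (1/2)(q_A + q_F) = 0.
Apex's first-order condition: 248 - q_A - (1/2)(q_I + q_F) = 0.
Flint's profit: π_F = (413 - 0.5Q)q_F - (163q_F). Setting ∂π_F/∂q_F = 0: 250 - q_F - (1/2)(q_I + q_A) = 0.
Summing all 3 equations gives 750 − 2Q = 0, hence Q = 375.
Back-substituting: q_I = (252 − 375/2)/(1/2) = 129, q_A = (248 − 375/2)/(1/2) = 121, q_F = (250 − 375/2)/(1/2) = 125.
Price P = 413 - (1/2)·375 = 451/2.
Flint's profit: (451/2 - 163)·125 - 2690 = 5122.5000.

5122.50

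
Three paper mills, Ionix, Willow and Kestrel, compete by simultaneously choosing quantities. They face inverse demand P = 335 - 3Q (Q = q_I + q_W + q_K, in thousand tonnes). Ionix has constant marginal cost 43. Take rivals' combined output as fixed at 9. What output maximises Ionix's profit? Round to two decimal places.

44.17

With rivals' combined output fixed at 9, Ionix's profit is π_I = (335 - 3·9 - 3q_I)q_I - (43q_I) = (308 - 3q_I)q_I - (43q_I).
∂π_I/∂q_I = 265 - 6q_I = 0, so q_I = 265/6.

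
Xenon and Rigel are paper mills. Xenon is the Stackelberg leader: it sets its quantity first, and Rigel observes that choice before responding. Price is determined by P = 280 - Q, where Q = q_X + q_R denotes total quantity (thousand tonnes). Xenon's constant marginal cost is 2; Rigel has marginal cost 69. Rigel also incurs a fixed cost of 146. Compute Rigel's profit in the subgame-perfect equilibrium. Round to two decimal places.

The follower Rigel best-responds to any q_X: π_R = (280 - Q)q_R - 69q_R.
Setting the follower's marginal profit to zero, 211 - q_X - 2q_R = 0, i.e. q_R = (211 - q_X)/2.
Xenon substitutes q_R(q_X) into its own profit: π_X = q_X(280 - q_X - (211 - q_X)/2) - 2q_X = (349/2 - (1/2)q_X)q_X - 2q_X.
Maximising: ∂π_X/∂q_X = 345/2 - q_X = 0, giving q_X = 345/2.
Then q_R = (211 - 345/2)/2 = 77/4.
Price P = 280 - 767/4 = 353/4.
Rigel's profit: (353/4 - 69)·(77/4) - 146 = 224.5625.

224.56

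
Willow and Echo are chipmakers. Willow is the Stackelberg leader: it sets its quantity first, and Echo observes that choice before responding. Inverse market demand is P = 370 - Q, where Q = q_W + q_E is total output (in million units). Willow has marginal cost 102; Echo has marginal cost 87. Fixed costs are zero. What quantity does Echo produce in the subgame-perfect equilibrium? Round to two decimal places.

Solve by backward induction. Given q_W, the follower Echo maximises π_E = (370 - q_W - q_E)q_E - 87q_E.
Follower FOC: 283 - q_W - 2q_E = 0, so q_E(q_W) = (283 - q_W)/2.
The leader anticipates this reaction. Substituting into P = 370 - Q gives P = 457/2 - (1/2)q_W, so π_W = (457/2 - (1/2)q_W)q_W - 102q_W.
Maximising: ∂π_W/∂q_W = 253/2 - q_W = 0, giving q_W = 253/2.
Then q_E = (283 - 253/2)/2 = 313/4.

78.25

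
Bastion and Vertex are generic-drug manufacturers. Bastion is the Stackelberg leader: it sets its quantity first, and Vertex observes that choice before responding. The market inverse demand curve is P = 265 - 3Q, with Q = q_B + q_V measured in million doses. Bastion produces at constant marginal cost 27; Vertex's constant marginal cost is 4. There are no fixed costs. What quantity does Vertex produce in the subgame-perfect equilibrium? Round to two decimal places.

The follower Vertex best-responds to any q_B: π_V = (265 - 3Q)q_V - 4q_V.
∂π_V/∂q_V = 261 - 3q_B - 6q_V = 0 gives the reaction function q_V = (261 - 3q_B)/6.
The leader anticipates this reaction. Substituting into P = 265 - 3Q gives P = 269/2 - (3/2)q_B, so π_B = (269/2 - (3/2)q_B)q_B - 27q_B.
The leader's first-order condition 215/2 - 3q_B = 0 yields q_B = 215/6.
Then q_V = (261 - 3·(215/6))/6 = 307/12.

25.58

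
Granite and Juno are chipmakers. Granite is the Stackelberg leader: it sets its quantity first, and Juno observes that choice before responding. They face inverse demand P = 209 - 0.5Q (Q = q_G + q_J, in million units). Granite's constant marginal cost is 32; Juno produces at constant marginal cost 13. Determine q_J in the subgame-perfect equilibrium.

The follower Juno best-responds to any q_G: π_J = (209 - 0.5Q)q_J - 13q_J.
Setting the follower's marginal profit to zero, 196 - (1/2)q_G - q_J = 0, i.e. q_J = (196 - (1/2)q_G).
Granite substitutes q_J(q_G) into its own profit: π_G = q_G(209 - (1/2)q_G - (196 - (1/2)q_G)/2) - 32q_G = (111 - (1/4)q_G)q_G - 32q_G.
The leader's first-order condition 79 - (1/2)q_G = 0 yields q_G = 158.
Then q_J = (196 - (1/2)·158) = 117.

117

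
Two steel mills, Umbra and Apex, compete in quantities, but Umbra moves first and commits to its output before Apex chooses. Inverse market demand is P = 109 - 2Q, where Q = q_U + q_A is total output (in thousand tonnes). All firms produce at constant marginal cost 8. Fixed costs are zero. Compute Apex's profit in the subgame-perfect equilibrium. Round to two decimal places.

The follower Apex best-responds to any q_U: π_A = (109 - 2Q)q_A - 8q_A.
Follower FOC: 101 - 2q_U - 4q_A = 0, so q_A(q_U) = (101 - 2q_U)/4.
The leader anticipates this reaction. Substituting into P = 109 - 2Q gives P = 117/2 - q_U, so π_U = (117/2 - q_U)q_U - 8q_U.
Leader FOC: 101/2 - 2q_U = 0, so q_U = 101/4.
Then q_A = (101 - 2·(101/4))/4 = 101/8.
Price P = 109 - 2·(303/8) = 133/4.
Apex's profit: (133/4 - 8)·(101/8) = 318.7813.

318.78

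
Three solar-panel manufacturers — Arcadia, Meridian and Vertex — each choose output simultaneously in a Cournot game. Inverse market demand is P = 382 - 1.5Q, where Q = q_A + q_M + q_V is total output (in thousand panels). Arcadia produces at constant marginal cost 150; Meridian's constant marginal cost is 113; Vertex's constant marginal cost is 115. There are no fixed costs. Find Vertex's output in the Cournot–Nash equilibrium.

Arcadia's profit: π_A = (382 - 1.5Q)q_A - (150q_A). Setting ∂π_A/∂q_A = 0: 232 - 3q_A - (3/2)(q_M + q_V) = 0.
Meridian's first-order condition: 269 - 3q_M - (3/2)(q_A + q_V) = 0.
Vertex's first-order condition: 267 - 3q_V - (3/2)(q_A + q_M) = 0.
Adding the 3 conditions: 768 − 3Q − 3Q = 0, i.e. Q = 128.
Back-substituting: q_A = (232 − 192)/(3/2) = 80/3, q_M = (269 − 192)/(3/2) = 154/3, q_V = (267 − 192)/(3/2) = 50.

50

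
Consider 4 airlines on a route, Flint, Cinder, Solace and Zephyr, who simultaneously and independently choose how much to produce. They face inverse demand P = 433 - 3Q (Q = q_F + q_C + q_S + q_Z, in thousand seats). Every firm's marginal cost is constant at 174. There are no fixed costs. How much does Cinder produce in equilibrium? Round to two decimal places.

17.27

A representative firm's profit is π_i = q_i(433 - 3Q) - 174q_i.
First-order condition (treating rivals' output as given): 259 - 6q_i - 3·Σ_{j≠i} q_j = 0.
By symmetry each firm produces the same amount; substituting Σ_{j≠i} q_j = 3q_i yields q_i = 259/15.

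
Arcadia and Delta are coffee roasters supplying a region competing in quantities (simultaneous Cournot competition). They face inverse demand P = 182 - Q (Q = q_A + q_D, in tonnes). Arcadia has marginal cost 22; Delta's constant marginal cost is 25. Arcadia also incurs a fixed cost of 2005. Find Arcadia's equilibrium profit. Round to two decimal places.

Arcadia's profit: π_A = (182 - Q)q_A - (22q_A). Setting ∂π_A/∂q_A = 0: 160 - 2q_A - (q_D) = 0.
Delta's profit: π_D = (182 - Q)q_D - (25q_D). Setting ∂π_D/∂q_D = 0: 157 - 2q_D - (q_A) = 0.
So q_A = (160 - q_D)/2 and q_D = (157 - q_A)/2.
Substituting one into the other gives q_A = 163/3 and q_D = 154/3.
Price P = 182 - 317/3 = 229/3.
Arcadia's profit: (229/3 - 22)·(163/3) - 2005 = 947.1111.

947.11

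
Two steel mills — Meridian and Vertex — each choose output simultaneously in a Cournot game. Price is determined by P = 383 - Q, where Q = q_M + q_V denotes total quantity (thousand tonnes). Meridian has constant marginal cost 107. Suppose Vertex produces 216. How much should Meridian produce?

30

With the rival's output fixed at 216, Meridian's profit is π_M = (383 - 216 - q_M)q_M - (107q_M) = (167 - q_M)q_M - (107q_M).
∂π_M/∂q_M = 60 - 2q_M = 0, so q_M = 30.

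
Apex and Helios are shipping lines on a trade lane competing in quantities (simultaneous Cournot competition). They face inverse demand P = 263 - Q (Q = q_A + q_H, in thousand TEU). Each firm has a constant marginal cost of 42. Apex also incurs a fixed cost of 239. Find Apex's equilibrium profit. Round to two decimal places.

5187.78

Each firm earns π_i = (263 - Q)q_i - 42q_i.
Setting ∂π_i/∂q_i = 0 with rivals' quantities fixed: 221 - 2q_i - q_j = 0.
By symmetry each firm produces the same amount; substituting q_j = q_i yields q_i = 221/3.
Price P = 263 - 442/3 = 347/3.
Apex's profit: (347/3 - 42)·(221/3) - 239 = 5187.7778.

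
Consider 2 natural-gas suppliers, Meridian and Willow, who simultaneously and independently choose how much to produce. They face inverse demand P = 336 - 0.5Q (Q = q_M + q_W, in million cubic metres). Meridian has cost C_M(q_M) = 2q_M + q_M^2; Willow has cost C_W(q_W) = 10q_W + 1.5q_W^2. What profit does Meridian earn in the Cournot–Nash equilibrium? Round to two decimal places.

14948.98

Meridian's profit: π_M = (336 - 0.5Q)q_M - (2q_M + q_M²). Setting ∂π_M/∂q_M = 0: 334 - 3q_M - (1/2)(q_W) = 0.
Willow's profit: π_W = (336 - 0.5Q)q_W - (10q_W + (3/2)q_W²). Setting ∂π_W/∂q_W = 0: 326 - 4q_W - (1/2)(q_M) = 0.
Rearranging gives the reaction functions q_M = (334 - (1/2)q_W)/3 and q_W = (326 - (1/2)q_M)/4.
Substituting one into the other gives q_M = 99.8298 and q_W = 69.0213.
Price P = 336 - (1/2)·168.8511 = 251.5745.
Meridian's profit: 251.5745·99.8298 - 2·99.8298 - 99.8298² = 14948.9796.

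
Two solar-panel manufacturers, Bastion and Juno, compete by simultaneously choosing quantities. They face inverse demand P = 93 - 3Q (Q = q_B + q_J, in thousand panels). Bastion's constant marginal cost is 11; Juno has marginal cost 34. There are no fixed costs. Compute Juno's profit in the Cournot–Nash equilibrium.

48

Bastion's profit: π_B = (93 - 3Q)q_B - (11q_B). Setting ∂π_B/∂q_B = 0: 82 - 6q_B - 3(q_J) = 0.
Juno's first-order condition: 59 - 6q_J - 3(q_B) = 0.
Best responses: q_B = (82 - 3q_J)/6, q_J = (59 - 3q_B)/6.
Substituting one into the other gives q_B = 35/3 and q_J = 4.
Price P = 93 - 3·(47/3) = 46.
Juno's profit: (46 - 34)·4 = 48.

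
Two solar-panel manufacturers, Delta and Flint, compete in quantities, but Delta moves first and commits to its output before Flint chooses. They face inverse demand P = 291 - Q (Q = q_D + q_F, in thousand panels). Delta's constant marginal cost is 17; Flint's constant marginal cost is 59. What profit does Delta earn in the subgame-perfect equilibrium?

12482

The follower Flint best-responds to any q_D: π_F = (291 - Q)q_F - 59q_F.
Follower FOC: 232 - q_D - 2q_F = 0, so q_F(q_D) = (232 - q_D)/2.
The leader anticipates this reaction. Substituting into P = 291 - Q gives P = 175 - (1/2)q_D, so π_D = (175 - (1/2)q_D)q_D - 17q_D.
The leader's first-order condition 158 - q_D = 0 yields q_D = 158.
Then q_F = (232 - 158)/2 = 37.
Price P = 291 - 195 = 96.
Delta's profit: (96 - 17)·158 = 12482.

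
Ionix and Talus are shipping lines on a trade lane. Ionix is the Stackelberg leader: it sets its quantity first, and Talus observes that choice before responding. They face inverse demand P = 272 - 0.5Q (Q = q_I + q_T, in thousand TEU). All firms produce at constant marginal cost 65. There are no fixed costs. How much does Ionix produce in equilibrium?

The follower Talus best-responds to any q_I: π_T = (272 - 0.5Q)q_T - 65q_T.
∂π_T/∂q_T = 207 - (1/2)q_I - q_T = 0 gives the reaction function q_T = (207 - (1/2)q_I).
Ionix substitutes q_T(q_I) into its own profit: π_I = q_I(272 - (1/2)q_I - (207 - (1/2)q_I)/2) - 65q_I = (337/2 - (1/4)q_I)q_I - 65q_I.
Leader FOC: 207/2 - (1/2)q_I = 0, so q_I = 207.
Then q_T = (207 - (1/2)·207) = 207/2.

207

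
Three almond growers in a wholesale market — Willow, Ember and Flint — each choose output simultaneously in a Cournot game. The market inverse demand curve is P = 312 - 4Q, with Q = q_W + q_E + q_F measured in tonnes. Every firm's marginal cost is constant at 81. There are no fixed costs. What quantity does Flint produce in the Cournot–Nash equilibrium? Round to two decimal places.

A representative firm's profit is π_i = q_i(312 - 4Q) - 81q_i.
Setting ∂π_i/∂q_i = 0 with rivals' quantities fixed: 231 - 8q_i - 4·Σ_{j≠i} q_j = 0.
With identical firms every q_j equals q_i, so Σ_{j≠i} q_j = 2q_i and 231 = 16q_i, giving q_i = 231/16.

14.44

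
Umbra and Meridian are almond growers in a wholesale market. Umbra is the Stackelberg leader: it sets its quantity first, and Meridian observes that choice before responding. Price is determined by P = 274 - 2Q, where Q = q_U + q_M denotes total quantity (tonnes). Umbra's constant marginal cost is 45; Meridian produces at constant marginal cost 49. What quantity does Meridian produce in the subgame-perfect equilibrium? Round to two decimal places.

The follower Meridian best-responds to any q_U: π_M = (274 - 2Q)q_M - 49q_M.
Setting the follower's marginal profit to zero, 225 - 2q_U - 4q_M = 0, i.e. q_M = (225 - 2q_U)/4.
The leader anticipates this reaction. Substituting into P = 274 - 2Q gives P = 323/2 - q_U, so π_U = (323/2 - q_U)q_U - 45q_U.
The leader's first-order condition 233/2 - 2q_U = 0 yields q_U = 233/4.
Then q_M = (225 - 2·(233/4))/4 = 217/8.

27.13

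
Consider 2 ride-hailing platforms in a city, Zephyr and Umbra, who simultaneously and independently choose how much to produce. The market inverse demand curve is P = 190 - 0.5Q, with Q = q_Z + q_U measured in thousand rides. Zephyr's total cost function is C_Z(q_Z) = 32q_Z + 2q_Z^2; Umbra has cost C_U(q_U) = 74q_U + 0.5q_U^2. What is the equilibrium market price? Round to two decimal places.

151.08

Zephyr's profit: π_Z = (190 - 0.5Q)q_Z - (32q_Z + 2q_Z²). Setting ∂π_Z/∂q_Z = 0: 158 - 5q_Z - (1/2)(q_U) = 0.
Umbra's profit: π_U = (190 - 0.5Q)q_U - (74q_U + (1/2)q_U²). Setting ∂π_U/∂q_U = 0: 116 - 2q_U - (1/2)(q_Z) = 0.
Best responses: q_Z = (158 - (1/2)q_U)/5, q_U = (116 - (1/2)q_Z)/2.
Substituting one into the other gives q_Z = 344/13 and q_U = 668/13.
Total output Q = 1012/13, so price P = 190 - (1/2)·(1012/13) = 1964/13.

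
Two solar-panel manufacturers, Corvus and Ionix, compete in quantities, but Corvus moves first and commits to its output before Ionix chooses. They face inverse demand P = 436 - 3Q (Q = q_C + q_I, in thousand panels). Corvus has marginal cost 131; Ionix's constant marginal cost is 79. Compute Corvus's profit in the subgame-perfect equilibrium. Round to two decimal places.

Solve by backward induction. Given q_C, the follower Ionix maximises π_I = (436 - 3q_C - 3q_I)q_I - 79q_I.
∂π_I/∂q_I = 357 - 3q_C - 6q_I = 0 gives the reaction function q_I = (357 - 3q_C)/6.
Corvus substitutes q_I(q_C) into its own profit: π_C = q_C(436 - 3q_C - (357 - 3q_C)/2) - 131q_C = (515/2 - (3/2)q_C)q_C - 131q_C.
Maximising: ∂π_C/∂q_C = 253/2 - 3q_C = 0, giving q_C = 253/6.
Then q_I = (357 - 3·(253/6))/6 = 461/12.
Price P = 436 - 3·(967/12) = 777/4.
Corvus's profit: (777/4 - 131)·(253/6) = 2667.0417.

2667.04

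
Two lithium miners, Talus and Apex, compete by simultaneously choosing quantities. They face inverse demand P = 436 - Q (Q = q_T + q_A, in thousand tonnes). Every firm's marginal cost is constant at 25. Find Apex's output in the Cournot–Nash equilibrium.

Each firm earns π_i = (436 - Q)q_i - 25q_i.
First-order condition (treating rivals' output as given): 411 - 2q_i - q_j = 0.
With identical firms every q_j equals q_i, so q_j = q_i and 411 = 3q_i, giving q_i = 137.

137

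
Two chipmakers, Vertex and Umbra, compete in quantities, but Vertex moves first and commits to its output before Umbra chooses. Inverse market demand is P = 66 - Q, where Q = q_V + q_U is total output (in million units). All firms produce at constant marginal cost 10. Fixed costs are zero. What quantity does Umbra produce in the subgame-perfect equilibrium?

The follower Umbra best-responds to any q_V: π_U = (66 - Q)q_U - 10q_U.
Setting the follower's marginal profit to zero, 56 - q_V - 2q_U = 0, i.e. q_U = (56 - q_V)/2.
The leader anticipates this reaction. Substituting into P = 66 - Q gives P = 38 - (1/2)q_V, so π_V = (38 - (1/2)q_V)q_V - 10q_V.
The leader's first-order condition 28 - q_V = 0 yields q_V = 28.
Then q_U = (56 - 28)/2 = 14.

14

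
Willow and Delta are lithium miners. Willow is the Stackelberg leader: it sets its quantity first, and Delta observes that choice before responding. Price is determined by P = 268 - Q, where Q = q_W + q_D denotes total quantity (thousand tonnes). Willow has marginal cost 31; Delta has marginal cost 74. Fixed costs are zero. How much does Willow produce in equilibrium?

140

Solve by backward induction. Given q_W, the follower Delta maximises π_D = (268 - q_W - q_D)q_D - 74q_D.
∂π_D/∂q_D = 194 - q_W - 2q_D = 0 gives the reaction function q_D = (194 - q_W)/2.
The leader anticipates this reaction. Substituting into P = 268 - Q gives P = 171 - (1/2)q_W, so π_W = (171 - (1/2)q_W)q_W - 31q_W.
The leader's first-order condition 140 - q_W = 0 yields q_W = 140.
Then q_D = (194 - 140)/2 = 27.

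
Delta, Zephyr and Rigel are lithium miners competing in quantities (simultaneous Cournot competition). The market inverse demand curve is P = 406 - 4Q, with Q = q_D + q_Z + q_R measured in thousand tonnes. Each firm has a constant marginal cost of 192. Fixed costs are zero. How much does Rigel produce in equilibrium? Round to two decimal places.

13.38

Each firm earns π_i = (406 - 4Q)q_i - 192q_i.
First-order condition (treating rivals' output as given): 214 - 8q_i - 4·Σ_{j≠i} q_j = 0.
With identical firms every q_j equals q_i, so Σ_{j≠i} q_j = 2q_i and 214 = 16q_i, giving q_i = 107/8.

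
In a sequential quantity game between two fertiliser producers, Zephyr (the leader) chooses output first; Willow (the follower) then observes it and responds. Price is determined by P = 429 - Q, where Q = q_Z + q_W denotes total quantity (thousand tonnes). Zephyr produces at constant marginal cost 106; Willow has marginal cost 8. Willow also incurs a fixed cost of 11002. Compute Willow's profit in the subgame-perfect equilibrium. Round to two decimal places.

The follower Willow best-responds to any q_Z: π_W = (429 - Q)q_W - 8q_W.
∂π_W/∂q_W = 421 - q_Z - 2q_W = 0 gives the reaction function q_W = (421 - q_Z)/2.
The leader anticipates this reaction. Substituting into P = 429 - Q gives P = 437/2 - (1/2)q_Z, so π_Z = (437/2 - (1/2)q_Z)q_Z - 106q_Z.
Maximising: ∂π_Z/∂q_Z = 225/2 - q_Z = 0, giving q_Z = 225/2.
Then q_W = (421 - 225/2)/2 = 617/4.
Price P = 429 - 1067/4 = 649/4.
Willow's profit: (649/4 - 8)·(617/4) - 11002 = 12791.0625.

12791.06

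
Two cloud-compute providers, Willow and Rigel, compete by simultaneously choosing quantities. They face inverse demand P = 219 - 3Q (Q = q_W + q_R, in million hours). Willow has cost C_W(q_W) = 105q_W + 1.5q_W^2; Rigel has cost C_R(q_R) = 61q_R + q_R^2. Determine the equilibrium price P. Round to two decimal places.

Willow's profit: π_W = (219 - 3Q)q_W - (105q_W + (3/2)q_W²). Setting ∂π_W/∂q_W = 0: 114 - 9q_W - 3(q_R) = 0.
Rigel's profit: π_R = (219 - 3Q)q_R - (61q_R + q_R²). Setting ∂π_R/∂q_R = 0: 158 - 8q_R - 3(q_W) = 0.
So q_W = (114 - 3q_R)/9 and q_R = (158 - 3q_W)/8.
Substituting one into the other gives q_W = 146/21 and q_R = 120/7.
Total output Q = 506/21, so price P = 219 - 3·(506/21) = 1027/7.

146.71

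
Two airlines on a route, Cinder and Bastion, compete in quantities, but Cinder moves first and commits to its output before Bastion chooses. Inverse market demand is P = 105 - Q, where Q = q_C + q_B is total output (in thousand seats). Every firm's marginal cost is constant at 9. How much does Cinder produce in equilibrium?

48

The follower Bastion best-responds to any q_C: π_B = (105 - Q)q_B - 9q_B.
Follower FOC: 96 - q_C - 2q_B = 0, so q_B(q_C) = (96 - q_C)/2.
The leader anticipates this reaction. Substituting into P = 105 - Q gives P = 57 - (1/2)q_C, so π_C = (57 - (1/2)q_C)q_C - 9q_C.
Leader FOC: 48 - q_C = 0, so q_C = 48.
Then q_B = (96 - 48)/2 = 24.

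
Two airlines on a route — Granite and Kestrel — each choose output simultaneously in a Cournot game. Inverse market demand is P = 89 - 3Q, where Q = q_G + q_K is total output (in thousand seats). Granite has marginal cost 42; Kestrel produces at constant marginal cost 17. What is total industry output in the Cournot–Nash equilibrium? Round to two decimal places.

13.22

Granite's profit: π_G = (89 - 3Q)q_G - (42q_G). Setting ∂π_G/∂q_G = 0: 47 - 6q_G - 3(q_K) = 0.
Kestrel's first-order condition: 72 - 6q_K - 3(q_G) = 0.
Best responses: q_G = (47 - 3q_K)/6, q_K = (72 - 3q_G)/6.
Substituting one into the other gives q_G = 22/9 and q_K = 97/9.
Total output Q = 22/9 + 97/9 = 119/9.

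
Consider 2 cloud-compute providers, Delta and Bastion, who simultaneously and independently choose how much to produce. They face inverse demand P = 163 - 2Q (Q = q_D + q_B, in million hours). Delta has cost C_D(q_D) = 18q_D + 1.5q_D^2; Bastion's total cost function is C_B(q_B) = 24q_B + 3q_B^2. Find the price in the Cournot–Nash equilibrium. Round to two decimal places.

106.79

Delta's profit: π_D = (163 - 2Q)q_D - (18q_D + (3/2)q_D²). Setting ∂π_D/∂q_D = 0: 145 - 7q_D - 2(q_B) = 0.
Bastion's first-order condition: 139 - 10q_B - 2(q_D) = 0.
So q_D = (145 - 2q_B)/7 and q_B = (139 - 2q_D)/10.
Solving the pair: q_D = 586/33, q_B = 683/66.
Total output Q = 1855/66, so price P = 163 - 2·(1855/66) = 106.7879.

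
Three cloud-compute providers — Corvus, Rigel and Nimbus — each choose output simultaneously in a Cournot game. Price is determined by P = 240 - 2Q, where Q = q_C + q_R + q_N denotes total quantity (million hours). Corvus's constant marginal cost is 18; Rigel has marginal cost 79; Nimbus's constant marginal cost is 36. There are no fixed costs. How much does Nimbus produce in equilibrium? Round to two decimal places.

28.63

Corvus's profit: π_C = (240 - 2Q)q_C - (18q_C). Setting ∂π_C/∂q_C = 0: 222 - 4q_C - 2(q_R + q_N) = 0.
Rigel's profit: π_R = (240 - 2Q)q_R - (79q_R). Setting ∂π_R/∂q_R = 0: 161 - 4q_R - 2(q_C + q_N) = 0.
Nimbus's profit: π_N = (240 - 2Q)q_N - (36q_N). Setting ∂π_N/∂q_N = 0: 204 - 4q_N - 2(q_C + q_R) = 0.
Adding the 3 first-order conditions: 587 − 8Q = 0, so Q = 587/8.
Back-substituting: q_C = (222 − 587/4)/2 = 301/8, q_R = (161 − 587/4)/2 = 57/8, q_N = (204 − 587/4)/2 = 229/8.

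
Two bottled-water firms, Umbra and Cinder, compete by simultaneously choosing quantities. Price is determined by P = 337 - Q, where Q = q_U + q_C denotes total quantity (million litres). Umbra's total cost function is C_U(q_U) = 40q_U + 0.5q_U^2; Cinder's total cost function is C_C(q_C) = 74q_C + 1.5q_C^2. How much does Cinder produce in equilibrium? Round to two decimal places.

Umbra's profit: π_U = (337 - Q)q_U - (40q_U + (1/2)q_U²). Setting ∂π_U/∂q_U = 0: 297 - 3q_U - (q_C) = 0.
Cinder's profit: π_C = (337 - Q)q_C - (74q_C + (3/2)q_C²). Setting ∂π_C/∂q_C = 0: 263 - 5q_C - (q_U) = 0.
So q_U = (297 - q_C)/3 and q_C = (263 - q_U)/5.
Solving the pair: q_U = 611/7, q_C = 246/7.

35.14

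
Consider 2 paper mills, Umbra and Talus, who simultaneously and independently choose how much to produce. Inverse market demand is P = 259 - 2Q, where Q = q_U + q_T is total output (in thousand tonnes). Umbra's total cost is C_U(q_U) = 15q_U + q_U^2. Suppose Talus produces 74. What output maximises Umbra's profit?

16

With the rival's output fixed at 74, Umbra's profit is π_U = (259 - 2·74 - 2q_U)q_U - (15q_U + q_U²) = (111 - 2q_U)q_U - (15q_U + q_U²).
∂π_U/∂q_U = 96 - 6q_U = 0, so q_U = 16.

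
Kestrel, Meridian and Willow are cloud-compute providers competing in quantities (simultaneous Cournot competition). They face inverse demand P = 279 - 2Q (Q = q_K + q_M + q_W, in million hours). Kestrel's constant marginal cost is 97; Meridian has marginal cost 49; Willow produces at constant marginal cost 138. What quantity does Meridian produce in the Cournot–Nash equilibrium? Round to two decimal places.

45.88

Kestrel's profit: π_K = (279 - 2Q)q_K - (97q_K). Setting ∂π_K/∂q_K = 0: 182 - 4q_K - 2(q_M + q_W) = 0.
Meridian's first-order condition: 230 - 4q_M - 2(q_K + q_W) = 0.
Willow's first-order condition: 141 - 4q_W - 2(q_K + q_M) = 0.
Summing all 3 equations gives 553 − 8Q = 0, hence Q = 553/8.
Back-substituting: q_K = (182 − 553/4)/2 = 175/8, q_M = (230 − 553/4)/2 = 367/8, q_W = (141 − 553/4)/2 = 11/8.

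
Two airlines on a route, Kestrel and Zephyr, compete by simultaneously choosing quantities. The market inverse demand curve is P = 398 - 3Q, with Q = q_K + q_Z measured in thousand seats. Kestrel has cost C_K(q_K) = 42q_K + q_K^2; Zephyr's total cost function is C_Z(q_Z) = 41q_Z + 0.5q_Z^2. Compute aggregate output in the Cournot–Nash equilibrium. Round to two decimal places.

Kestrel's profit: π_K = (398 - 3Q)q_K - (42q_K + q_K²). Setting ∂π_K/∂q_K = 0: 356 - 8q_K - 3(q_Z) = 0.
Zephyr's profit: π_Z = (398 - 3Q)q_Z - (41q_Z + (1/2)q_Z²). Setting ∂π_Z/∂q_Z = 0: 357 - 7q_Z - 3(q_K) = 0.
Best responses: q_K = (356 - 3q_Z)/8, q_Z = (357 - 3q_K)/7.
Solving the pair: q_K = 1421/47, q_Z = 1788/47.
Total output Q = 1421/47 + 1788/47 = 68.2766.

68.28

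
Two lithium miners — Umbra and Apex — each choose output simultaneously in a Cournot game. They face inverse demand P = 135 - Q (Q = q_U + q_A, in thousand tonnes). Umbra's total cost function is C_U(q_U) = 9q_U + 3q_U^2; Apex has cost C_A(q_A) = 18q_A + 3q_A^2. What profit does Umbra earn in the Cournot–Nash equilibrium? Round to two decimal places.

800.08

Umbra's profit: π_U = (135 - Q)q_U - (9q_U + 3q_U²). Setting ∂π_U/∂q_U = 0: 126 - 8q_U - (q_A) = 0.
Apex's profit: π_A = (135 - Q)q_A - (18q_A + 3q_A²). Setting ∂π_A/∂q_A = 0: 117 - 8q_A - (q_U) = 0.
Rearranging gives the reaction functions q_U = (126 - q_A)/8 and q_A = (117 - q_U)/8.
Solving the pair: q_U = 99/7, q_A = 90/7.
Price P = 135 - 27 = 108.
Umbra's profit: 108·(99/7) - 9·(99/7) - 3(99/7)² = 800.0816.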